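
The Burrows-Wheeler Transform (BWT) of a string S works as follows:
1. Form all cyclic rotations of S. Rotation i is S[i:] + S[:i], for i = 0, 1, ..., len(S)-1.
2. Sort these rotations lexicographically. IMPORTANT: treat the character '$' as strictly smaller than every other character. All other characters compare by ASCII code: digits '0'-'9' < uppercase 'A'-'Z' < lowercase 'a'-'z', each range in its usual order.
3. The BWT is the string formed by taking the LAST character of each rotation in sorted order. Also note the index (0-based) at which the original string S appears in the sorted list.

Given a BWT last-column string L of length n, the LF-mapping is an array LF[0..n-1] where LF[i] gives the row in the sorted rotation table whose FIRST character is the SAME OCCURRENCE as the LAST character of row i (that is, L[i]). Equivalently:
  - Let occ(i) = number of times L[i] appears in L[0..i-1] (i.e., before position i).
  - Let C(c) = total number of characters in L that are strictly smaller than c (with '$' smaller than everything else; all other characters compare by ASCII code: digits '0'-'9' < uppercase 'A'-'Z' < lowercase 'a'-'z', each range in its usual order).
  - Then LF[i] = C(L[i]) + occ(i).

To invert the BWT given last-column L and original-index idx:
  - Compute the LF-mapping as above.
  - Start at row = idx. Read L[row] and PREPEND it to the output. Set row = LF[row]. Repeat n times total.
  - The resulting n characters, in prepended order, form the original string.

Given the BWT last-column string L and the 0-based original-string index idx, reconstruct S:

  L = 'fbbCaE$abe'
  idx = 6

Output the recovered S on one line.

Answer: bEbCaabef$

Derivation:
LF mapping: 9 5 6 1 3 2 0 4 7 8
Walk LF starting at row 6, prepending L[row]:
  step 1: row=6, L[6]='$', prepend. Next row=LF[6]=0
  step 2: row=0, L[0]='f', prepend. Next row=LF[0]=9
  step 3: row=9, L[9]='e', prepend. Next row=LF[9]=8
  step 4: row=8, L[8]='b', prepend. Next row=LF[8]=7
  step 5: row=7, L[7]='a', prepend. Next row=LF[7]=4
  step 6: row=4, L[4]='a', prepend. Next row=LF[4]=3
  step 7: row=3, L[3]='C', prepend. Next row=LF[3]=1
  step 8: row=1, L[1]='b', prepend. Next row=LF[1]=5
  step 9: row=5, L[5]='E', prepend. Next row=LF[5]=2
  step 10: row=2, L[2]='b', prepend. Next row=LF[2]=6
Reversed output: bEbCaabef$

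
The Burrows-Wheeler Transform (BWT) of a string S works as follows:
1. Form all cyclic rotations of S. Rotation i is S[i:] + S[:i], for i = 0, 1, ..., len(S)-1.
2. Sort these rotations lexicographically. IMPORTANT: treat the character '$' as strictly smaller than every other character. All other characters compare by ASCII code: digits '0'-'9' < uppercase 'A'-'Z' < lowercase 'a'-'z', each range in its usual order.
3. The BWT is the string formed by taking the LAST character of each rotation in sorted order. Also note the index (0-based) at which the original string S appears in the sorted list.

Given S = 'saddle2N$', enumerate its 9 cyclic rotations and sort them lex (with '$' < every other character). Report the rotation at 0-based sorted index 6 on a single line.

All 9 rotations (rotation i = S[i:]+S[:i]):
  rot[0] = saddle2N$
  rot[1] = addle2N$s
  rot[2] = ddle2N$sa
  rot[3] = dle2N$sad
  rot[4] = le2N$sadd
  rot[5] = e2N$saddl
  rot[6] = 2N$saddle
  rot[7] = N$saddle2
  rot[8] = $saddle2N
Sorted (with $ < everything):
  sorted[0] = $saddle2N
  sorted[1] = 2N$saddle
  sorted[2] = N$saddle2
  sorted[3] = addle2N$s
  sorted[4] = ddle2N$sa
  sorted[5] = dle2N$sad
  sorted[6] = e2N$saddl
  sorted[7] = le2N$sadd
  sorted[8] = saddle2N$
sorted[6] = e2N$saddl

Answer: e2N$saddl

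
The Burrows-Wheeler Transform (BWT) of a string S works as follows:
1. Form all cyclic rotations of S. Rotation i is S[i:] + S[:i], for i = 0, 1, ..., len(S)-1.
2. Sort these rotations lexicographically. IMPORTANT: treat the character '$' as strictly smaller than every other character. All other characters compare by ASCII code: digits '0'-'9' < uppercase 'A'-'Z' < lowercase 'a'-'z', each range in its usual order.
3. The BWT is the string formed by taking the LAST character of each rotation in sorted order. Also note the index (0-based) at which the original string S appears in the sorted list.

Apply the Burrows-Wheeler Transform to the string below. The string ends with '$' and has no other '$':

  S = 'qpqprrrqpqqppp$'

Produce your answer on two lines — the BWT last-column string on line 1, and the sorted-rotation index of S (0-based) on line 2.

Answer: pppqqqqq$rpprrp
8

Derivation:
All 15 rotations (rotation i = S[i:]+S[:i]):
  rot[0] = qpqprrrqpqqppp$
  rot[1] = pqprrrqpqqppp$q
  rot[2] = qprrrqpqqppp$qp
  rot[3] = prrrqpqqppp$qpq
  rot[4] = rrrqpqqppp$qpqp
  rot[5] = rrqpqqppp$qpqpr
  rot[6] = rqpqqppp$qpqprr
  rot[7] = qpqqppp$qpqprrr
  rot[8] = pqqppp$qpqprrrq
  rot[9] = qqppp$qpqprrrqp
  rot[10] = qppp$qpqprrrqpq
  rot[11] = ppp$qpqprrrqpqq
  rot[12] = pp$qpqprrrqpqqp
  rot[13] = p$qpqprrrqpqqpp
  rot[14] = $qpqprrrqpqqppp
Sorted (with $ < everything):
  sorted[0] = $qpqprrrqpqqppp  (last char: 'p')
  sorted[1] = p$qpqprrrqpqqpp  (last char: 'p')
  sorted[2] = pp$qpqprrrqpqqp  (last char: 'p')
  sorted[3] = ppp$qpqprrrqpqq  (last char: 'q')
  sorted[4] = pqprrrqpqqppp$q  (last char: 'q')
  sorted[5] = pqqppp$qpqprrrq  (last char: 'q')
  sorted[6] = prrrqpqqppp$qpq  (last char: 'q')
  sorted[7] = qppp$qpqprrrqpq  (last char: 'q')
  sorted[8] = qpqprrrqpqqppp$  (last char: '$')
  sorted[9] = qpqqppp$qpqprrr  (last char: 'r')
  sorted[10] = qprrrqpqqppp$qp  (last char: 'p')
  sorted[11] = qqppp$qpqprrrqp  (last char: 'p')
  sorted[12] = rqpqqppp$qpqprr  (last char: 'r')
  sorted[13] = rrqpqqppp$qpqpr  (last char: 'r')
  sorted[14] = rrrqpqqppp$qpqp  (last char: 'p')
Last column: pppqqqqq$rpprrp
Original string S is at sorted index 8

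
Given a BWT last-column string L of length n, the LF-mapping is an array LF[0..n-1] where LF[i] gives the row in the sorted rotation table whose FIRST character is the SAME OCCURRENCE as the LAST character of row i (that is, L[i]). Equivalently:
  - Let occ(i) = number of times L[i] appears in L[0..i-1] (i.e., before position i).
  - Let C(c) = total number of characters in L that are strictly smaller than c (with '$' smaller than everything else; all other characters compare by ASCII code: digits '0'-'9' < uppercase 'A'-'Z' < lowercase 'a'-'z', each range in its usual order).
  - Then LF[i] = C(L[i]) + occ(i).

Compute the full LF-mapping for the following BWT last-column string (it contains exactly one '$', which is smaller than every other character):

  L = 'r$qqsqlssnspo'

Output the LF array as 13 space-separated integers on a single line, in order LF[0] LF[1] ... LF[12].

Answer: 8 0 5 6 9 7 1 10 11 2 12 4 3

Derivation:
Char counts: '$':1, 'l':1, 'n':1, 'o':1, 'p':1, 'q':3, 'r':1, 's':4
C (first-col start): C('$')=0, C('l')=1, C('n')=2, C('o')=3, C('p')=4, C('q')=5, C('r')=8, C('s')=9
L[0]='r': occ=0, LF[0]=C('r')+0=8+0=8
L[1]='$': occ=0, LF[1]=C('$')+0=0+0=0
L[2]='q': occ=0, LF[2]=C('q')+0=5+0=5
L[3]='q': occ=1, LF[3]=C('q')+1=5+1=6
L[4]='s': occ=0, LF[4]=C('s')+0=9+0=9
L[5]='q': occ=2, LF[5]=C('q')+2=5+2=7
L[6]='l': occ=0, LF[6]=C('l')+0=1+0=1
L[7]='s': occ=1, LF[7]=C('s')+1=9+1=10
L[8]='s': occ=2, LF[8]=C('s')+2=9+2=11
L[9]='n': occ=0, LF[9]=C('n')+0=2+0=2
L[10]='s': occ=3, LF[10]=C('s')+3=9+3=12
L[11]='p': occ=0, LF[11]=C('p')+0=4+0=4
L[12]='o': occ=0, LF[12]=C('o')+0=3+0=3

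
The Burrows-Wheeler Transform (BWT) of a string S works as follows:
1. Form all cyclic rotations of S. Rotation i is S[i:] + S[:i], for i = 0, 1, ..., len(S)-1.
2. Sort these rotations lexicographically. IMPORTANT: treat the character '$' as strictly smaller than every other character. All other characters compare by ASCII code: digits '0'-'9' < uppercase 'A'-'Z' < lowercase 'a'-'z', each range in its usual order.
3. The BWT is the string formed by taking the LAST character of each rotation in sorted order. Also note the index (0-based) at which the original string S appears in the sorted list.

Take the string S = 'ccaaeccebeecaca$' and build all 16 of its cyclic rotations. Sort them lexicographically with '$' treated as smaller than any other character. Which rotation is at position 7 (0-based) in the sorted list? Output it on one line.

All 16 rotations (rotation i = S[i:]+S[:i]):
  rot[0] = ccaaeccebeecaca$
  rot[1] = caaeccebeecaca$c
  rot[2] = aaeccebeecaca$cc
  rot[3] = aeccebeecaca$cca
  rot[4] = eccebeecaca$ccaa
  rot[5] = ccebeecaca$ccaae
  rot[6] = cebeecaca$ccaaec
  rot[7] = ebeecaca$ccaaecc
  rot[8] = beecaca$ccaaecce
  rot[9] = eecaca$ccaaecceb
  rot[10] = ecaca$ccaaeccebe
  rot[11] = caca$ccaaeccebee
  rot[12] = aca$ccaaeccebeec
  rot[13] = ca$ccaaeccebeeca
  rot[14] = a$ccaaeccebeecac
  rot[15] = $ccaaeccebeecaca
Sorted (with $ < everything):
  sorted[0] = $ccaaeccebeecaca
  sorted[1] = a$ccaaeccebeecac
  sorted[2] = aaeccebeecaca$cc
  sorted[3] = aca$ccaaeccebeec
  sorted[4] = aeccebeecaca$cca
  sorted[5] = beecaca$ccaaecce
  sorted[6] = ca$ccaaeccebeeca
  sorted[7] = caaeccebeecaca$c
  sorted[8] = caca$ccaaeccebee
  sorted[9] = ccaaeccebeecaca$
  sorted[10] = ccebeecaca$ccaae
  sorted[11] = cebeecaca$ccaaec
  sorted[12] = ebeecaca$ccaaecc
  sorted[13] = ecaca$ccaaeccebe
  sorted[14] = eccebeecaca$ccaa
  sorted[15] = eecaca$ccaaecceb
sorted[7] = caaeccebeecaca$c

Answer: caaeccebeecaca$c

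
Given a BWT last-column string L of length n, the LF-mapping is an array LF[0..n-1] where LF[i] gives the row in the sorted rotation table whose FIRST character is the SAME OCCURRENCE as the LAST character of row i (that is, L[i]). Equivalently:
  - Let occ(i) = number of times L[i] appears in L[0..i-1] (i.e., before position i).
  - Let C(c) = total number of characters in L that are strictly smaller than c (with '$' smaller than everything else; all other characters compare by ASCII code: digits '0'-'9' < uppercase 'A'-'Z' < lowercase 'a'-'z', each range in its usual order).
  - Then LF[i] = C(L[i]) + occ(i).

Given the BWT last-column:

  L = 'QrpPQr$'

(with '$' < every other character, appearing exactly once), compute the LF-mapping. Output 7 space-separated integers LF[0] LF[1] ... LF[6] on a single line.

Char counts: '$':1, 'P':1, 'Q':2, 'p':1, 'r':2
C (first-col start): C('$')=0, C('P')=1, C('Q')=2, C('p')=4, C('r')=5
L[0]='Q': occ=0, LF[0]=C('Q')+0=2+0=2
L[1]='r': occ=0, LF[1]=C('r')+0=5+0=5
L[2]='p': occ=0, LF[2]=C('p')+0=4+0=4
L[3]='P': occ=0, LF[3]=C('P')+0=1+0=1
L[4]='Q': occ=1, LF[4]=C('Q')+1=2+1=3
L[5]='r': occ=1, LF[5]=C('r')+1=5+1=6
L[6]='$': occ=0, LF[6]=C('$')+0=0+0=0

Answer: 2 5 4 1 3 6 0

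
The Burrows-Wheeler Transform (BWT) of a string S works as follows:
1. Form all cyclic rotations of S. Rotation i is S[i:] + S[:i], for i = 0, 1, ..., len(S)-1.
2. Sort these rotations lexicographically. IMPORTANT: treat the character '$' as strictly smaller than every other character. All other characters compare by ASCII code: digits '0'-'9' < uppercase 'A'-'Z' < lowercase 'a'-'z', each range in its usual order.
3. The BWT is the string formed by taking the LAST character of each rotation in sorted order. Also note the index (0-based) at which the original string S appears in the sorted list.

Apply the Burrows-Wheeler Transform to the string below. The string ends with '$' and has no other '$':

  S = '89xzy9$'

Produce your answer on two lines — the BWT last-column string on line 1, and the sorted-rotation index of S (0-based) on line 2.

All 7 rotations (rotation i = S[i:]+S[:i]):
  rot[0] = 89xzy9$
  rot[1] = 9xzy9$8
  rot[2] = xzy9$89
  rot[3] = zy9$89x
  rot[4] = y9$89xz
  rot[5] = 9$89xzy
  rot[6] = $89xzy9
Sorted (with $ < everything):
  sorted[0] = $89xzy9  (last char: '9')
  sorted[1] = 89xzy9$  (last char: '$')
  sorted[2] = 9$89xzy  (last char: 'y')
  sorted[3] = 9xzy9$8  (last char: '8')
  sorted[4] = xzy9$89  (last char: '9')
  sorted[5] = y9$89xz  (last char: 'z')
  sorted[6] = zy9$89x  (last char: 'x')
Last column: 9$y89zx
Original string S is at sorted index 1

Answer: 9$y89zx
1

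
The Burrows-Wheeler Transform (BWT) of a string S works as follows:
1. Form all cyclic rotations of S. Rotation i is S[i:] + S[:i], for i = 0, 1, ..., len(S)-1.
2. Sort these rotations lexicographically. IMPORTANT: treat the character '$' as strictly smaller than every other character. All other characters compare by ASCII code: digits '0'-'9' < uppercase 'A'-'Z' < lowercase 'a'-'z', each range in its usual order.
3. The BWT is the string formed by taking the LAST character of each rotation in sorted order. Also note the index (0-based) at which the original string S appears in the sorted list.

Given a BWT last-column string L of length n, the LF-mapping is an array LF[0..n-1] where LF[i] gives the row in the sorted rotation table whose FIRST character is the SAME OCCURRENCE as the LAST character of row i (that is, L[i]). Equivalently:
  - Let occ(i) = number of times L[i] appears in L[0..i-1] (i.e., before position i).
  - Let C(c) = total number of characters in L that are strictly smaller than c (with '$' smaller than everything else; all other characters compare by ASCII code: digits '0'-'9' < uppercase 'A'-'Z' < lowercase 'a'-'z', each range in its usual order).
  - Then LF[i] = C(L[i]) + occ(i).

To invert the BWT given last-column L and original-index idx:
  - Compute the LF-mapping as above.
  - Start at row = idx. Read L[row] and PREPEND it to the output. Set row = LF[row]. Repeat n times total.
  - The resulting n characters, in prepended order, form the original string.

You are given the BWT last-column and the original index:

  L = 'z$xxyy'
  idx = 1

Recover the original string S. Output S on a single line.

Answer: xxyyz$

Derivation:
LF mapping: 5 0 1 2 3 4
Walk LF starting at row 1, prepending L[row]:
  step 1: row=1, L[1]='$', prepend. Next row=LF[1]=0
  step 2: row=0, L[0]='z', prepend. Next row=LF[0]=5
  step 3: row=5, L[5]='y', prepend. Next row=LF[5]=4
  step 4: row=4, L[4]='y', prepend. Next row=LF[4]=3
  step 5: row=3, L[3]='x', prepend. Next row=LF[3]=2
  step 6: row=2, L[2]='x', prepend. Next row=LF[2]=1
Reversed output: xxyyz$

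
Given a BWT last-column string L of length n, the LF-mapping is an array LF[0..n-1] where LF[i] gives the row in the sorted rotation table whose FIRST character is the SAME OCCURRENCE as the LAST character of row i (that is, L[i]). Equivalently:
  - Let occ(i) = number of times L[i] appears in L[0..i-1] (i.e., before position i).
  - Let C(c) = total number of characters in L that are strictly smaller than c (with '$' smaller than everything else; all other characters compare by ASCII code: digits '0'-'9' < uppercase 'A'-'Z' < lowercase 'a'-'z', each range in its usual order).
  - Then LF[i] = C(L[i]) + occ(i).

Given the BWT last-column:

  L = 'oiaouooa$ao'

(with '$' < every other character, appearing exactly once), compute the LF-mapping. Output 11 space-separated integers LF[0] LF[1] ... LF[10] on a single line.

Char counts: '$':1, 'a':3, 'i':1, 'o':5, 'u':1
C (first-col start): C('$')=0, C('a')=1, C('i')=4, C('o')=5, C('u')=10
L[0]='o': occ=0, LF[0]=C('o')+0=5+0=5
L[1]='i': occ=0, LF[1]=C('i')+0=4+0=4
L[2]='a': occ=0, LF[2]=C('a')+0=1+0=1
L[3]='o': occ=1, LF[3]=C('o')+1=5+1=6
L[4]='u': occ=0, LF[4]=C('u')+0=10+0=10
L[5]='o': occ=2, LF[5]=C('o')+2=5+2=7
L[6]='o': occ=3, LF[6]=C('o')+3=5+3=8
L[7]='a': occ=1, LF[7]=C('a')+1=1+1=2
L[8]='$': occ=0, LF[8]=C('$')+0=0+0=0
L[9]='a': occ=2, LF[9]=C('a')+2=1+2=3
L[10]='o': occ=4, LF[10]=C('o')+4=5+4=9

Answer: 5 4 1 6 10 7 8 2 0 3 9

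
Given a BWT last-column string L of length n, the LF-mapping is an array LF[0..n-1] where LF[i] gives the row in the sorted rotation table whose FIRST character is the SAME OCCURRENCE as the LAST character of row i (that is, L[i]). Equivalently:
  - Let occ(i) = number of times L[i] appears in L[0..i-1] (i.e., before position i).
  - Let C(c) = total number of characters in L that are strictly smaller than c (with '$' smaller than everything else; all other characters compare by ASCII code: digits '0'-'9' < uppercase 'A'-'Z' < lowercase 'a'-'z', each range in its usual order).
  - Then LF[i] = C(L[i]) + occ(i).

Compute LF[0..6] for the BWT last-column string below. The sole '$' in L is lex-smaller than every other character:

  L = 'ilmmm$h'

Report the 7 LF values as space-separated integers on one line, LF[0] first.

Answer: 2 3 4 5 6 0 1

Derivation:
Char counts: '$':1, 'h':1, 'i':1, 'l':1, 'm':3
C (first-col start): C('$')=0, C('h')=1, C('i')=2, C('l')=3, C('m')=4
L[0]='i': occ=0, LF[0]=C('i')+0=2+0=2
L[1]='l': occ=0, LF[1]=C('l')+0=3+0=3
L[2]='m': occ=0, LF[2]=C('m')+0=4+0=4
L[3]='m': occ=1, LF[3]=C('m')+1=4+1=5
L[4]='m': occ=2, LF[4]=C('m')+2=4+2=6
L[5]='$': occ=0, LF[5]=C('$')+0=0+0=0
L[6]='h': occ=0, LF[6]=C('h')+0=1+0=1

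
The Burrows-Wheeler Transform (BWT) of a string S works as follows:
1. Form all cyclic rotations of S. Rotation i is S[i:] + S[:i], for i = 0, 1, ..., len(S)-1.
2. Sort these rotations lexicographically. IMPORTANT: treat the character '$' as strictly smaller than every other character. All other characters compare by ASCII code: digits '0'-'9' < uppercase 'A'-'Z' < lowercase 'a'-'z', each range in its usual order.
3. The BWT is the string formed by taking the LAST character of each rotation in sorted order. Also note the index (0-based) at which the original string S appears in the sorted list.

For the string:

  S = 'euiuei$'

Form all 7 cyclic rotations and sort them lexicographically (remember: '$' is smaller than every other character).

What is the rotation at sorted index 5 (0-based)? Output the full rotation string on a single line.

All 7 rotations (rotation i = S[i:]+S[:i]):
  rot[0] = euiuei$
  rot[1] = uiuei$e
  rot[2] = iuei$eu
  rot[3] = uei$eui
  rot[4] = ei$euiu
  rot[5] = i$euiue
  rot[6] = $euiuei
Sorted (with $ < everything):
  sorted[0] = $euiuei
  sorted[1] = ei$euiu
  sorted[2] = euiuei$
  sorted[3] = i$euiue
  sorted[4] = iuei$eu
  sorted[5] = uei$eui
  sorted[6] = uiuei$e
sorted[5] = uei$eui

Answer: uei$eui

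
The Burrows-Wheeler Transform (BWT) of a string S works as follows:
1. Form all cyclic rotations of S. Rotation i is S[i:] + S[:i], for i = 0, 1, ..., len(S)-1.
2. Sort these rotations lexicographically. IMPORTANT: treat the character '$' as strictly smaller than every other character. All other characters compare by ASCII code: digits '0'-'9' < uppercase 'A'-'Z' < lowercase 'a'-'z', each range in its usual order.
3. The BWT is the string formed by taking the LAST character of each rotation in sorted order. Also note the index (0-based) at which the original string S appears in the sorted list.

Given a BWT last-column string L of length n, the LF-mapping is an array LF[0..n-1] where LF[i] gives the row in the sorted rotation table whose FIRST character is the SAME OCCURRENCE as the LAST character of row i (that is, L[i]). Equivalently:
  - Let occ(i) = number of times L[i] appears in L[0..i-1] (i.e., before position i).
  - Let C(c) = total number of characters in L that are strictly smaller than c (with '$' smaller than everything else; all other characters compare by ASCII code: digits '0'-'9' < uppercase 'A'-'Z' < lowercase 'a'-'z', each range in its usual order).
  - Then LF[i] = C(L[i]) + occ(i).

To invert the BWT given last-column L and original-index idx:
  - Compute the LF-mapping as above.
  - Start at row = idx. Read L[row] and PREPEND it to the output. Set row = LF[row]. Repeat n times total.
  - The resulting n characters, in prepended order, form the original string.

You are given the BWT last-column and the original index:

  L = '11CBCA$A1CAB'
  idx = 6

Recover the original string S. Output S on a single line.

LF mapping: 1 2 9 7 10 4 0 5 3 11 6 8
Walk LF starting at row 6, prepending L[row]:
  step 1: row=6, L[6]='$', prepend. Next row=LF[6]=0
  step 2: row=0, L[0]='1', prepend. Next row=LF[0]=1
  step 3: row=1, L[1]='1', prepend. Next row=LF[1]=2
  step 4: row=2, L[2]='C', prepend. Next row=LF[2]=9
  step 5: row=9, L[9]='C', prepend. Next row=LF[9]=11
  step 6: row=11, L[11]='B', prepend. Next row=LF[11]=8
  step 7: row=8, L[8]='1', prepend. Next row=LF[8]=3
  step 8: row=3, L[3]='B', prepend. Next row=LF[3]=7
  step 9: row=7, L[7]='A', prepend. Next row=LF[7]=5
  step 10: row=5, L[5]='A', prepend. Next row=LF[5]=4
  step 11: row=4, L[4]='C', prepend. Next row=LF[4]=10
  step 12: row=10, L[10]='A', prepend. Next row=LF[10]=6
Reversed output: ACAAB1BCC11$

Answer: ACAAB1BCC11$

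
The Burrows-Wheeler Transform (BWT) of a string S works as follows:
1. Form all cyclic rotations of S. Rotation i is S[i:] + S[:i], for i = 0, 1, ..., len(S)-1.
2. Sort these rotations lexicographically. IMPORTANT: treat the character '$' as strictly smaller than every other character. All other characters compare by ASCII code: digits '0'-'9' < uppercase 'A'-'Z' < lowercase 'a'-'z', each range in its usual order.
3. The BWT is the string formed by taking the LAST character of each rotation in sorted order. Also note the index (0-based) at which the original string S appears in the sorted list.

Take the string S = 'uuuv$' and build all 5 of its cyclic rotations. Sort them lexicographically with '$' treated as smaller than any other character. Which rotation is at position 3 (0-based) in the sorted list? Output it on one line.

Answer: uv$uu

Derivation:
All 5 rotations (rotation i = S[i:]+S[:i]):
  rot[0] = uuuv$
  rot[1] = uuv$u
  rot[2] = uv$uu
  rot[3] = v$uuu
  rot[4] = $uuuv
Sorted (with $ < everything):
  sorted[0] = $uuuv
  sorted[1] = uuuv$
  sorted[2] = uuv$u
  sorted[3] = uv$uu
  sorted[4] = v$uuu
sorted[3] = uv$uu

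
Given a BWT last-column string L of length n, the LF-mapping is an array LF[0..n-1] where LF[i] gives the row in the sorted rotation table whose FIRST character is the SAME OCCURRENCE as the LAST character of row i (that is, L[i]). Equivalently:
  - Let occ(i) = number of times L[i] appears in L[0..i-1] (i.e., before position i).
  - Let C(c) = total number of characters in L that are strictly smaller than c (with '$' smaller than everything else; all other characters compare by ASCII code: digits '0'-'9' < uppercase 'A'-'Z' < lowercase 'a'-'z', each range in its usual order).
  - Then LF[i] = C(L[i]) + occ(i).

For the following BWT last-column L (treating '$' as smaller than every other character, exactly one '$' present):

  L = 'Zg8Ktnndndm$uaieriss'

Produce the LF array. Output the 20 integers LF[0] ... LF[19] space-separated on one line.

Answer: 3 8 1 2 18 12 13 5 14 6 11 0 19 4 9 7 15 10 16 17

Derivation:
Char counts: '$':1, '8':1, 'K':1, 'Z':1, 'a':1, 'd':2, 'e':1, 'g':1, 'i':2, 'm':1, 'n':3, 'r':1, 's':2, 't':1, 'u':1
C (first-col start): C('$')=0, C('8')=1, C('K')=2, C('Z')=3, C('a')=4, C('d')=5, C('e')=7, C('g')=8, C('i')=9, C('m')=11, C('n')=12, C('r')=15, C('s')=16, C('t')=18, C('u')=19
L[0]='Z': occ=0, LF[0]=C('Z')+0=3+0=3
L[1]='g': occ=0, LF[1]=C('g')+0=8+0=8
L[2]='8': occ=0, LF[2]=C('8')+0=1+0=1
L[3]='K': occ=0, LF[3]=C('K')+0=2+0=2
L[4]='t': occ=0, LF[4]=C('t')+0=18+0=18
L[5]='n': occ=0, LF[5]=C('n')+0=12+0=12
L[6]='n': occ=1, LF[6]=C('n')+1=12+1=13
L[7]='d': occ=0, LF[7]=C('d')+0=5+0=5
L[8]='n': occ=2, LF[8]=C('n')+2=12+2=14
L[9]='d': occ=1, LF[9]=C('d')+1=5+1=6
L[10]='m': occ=0, LF[10]=C('m')+0=11+0=11
L[11]='$': occ=0, LF[11]=C('$')+0=0+0=0
L[12]='u': occ=0, LF[12]=C('u')+0=19+0=19
L[13]='a': occ=0, LF[13]=C('a')+0=4+0=4
L[14]='i': occ=0, LF[14]=C('i')+0=9+0=9
L[15]='e': occ=0, LF[15]=C('e')+0=7+0=7
L[16]='r': occ=0, LF[16]=C('r')+0=15+0=15
L[17]='i': occ=1, LF[17]=C('i')+1=9+1=10
L[18]='s': occ=0, LF[18]=C('s')+0=16+0=16
L[19]='s': occ=1, LF[19]=C('s')+1=16+1=17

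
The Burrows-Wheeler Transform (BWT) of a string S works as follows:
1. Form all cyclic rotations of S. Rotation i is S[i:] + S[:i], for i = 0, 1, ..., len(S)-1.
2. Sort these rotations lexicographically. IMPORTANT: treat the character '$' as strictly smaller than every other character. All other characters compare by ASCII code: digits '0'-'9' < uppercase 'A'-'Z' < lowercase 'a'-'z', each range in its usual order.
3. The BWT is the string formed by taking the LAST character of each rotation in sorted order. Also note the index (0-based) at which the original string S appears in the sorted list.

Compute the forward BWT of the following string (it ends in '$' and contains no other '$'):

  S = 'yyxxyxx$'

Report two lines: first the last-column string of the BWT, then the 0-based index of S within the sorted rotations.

All 8 rotations (rotation i = S[i:]+S[:i]):
  rot[0] = yyxxyxx$
  rot[1] = yxxyxx$y
  rot[2] = xxyxx$yy
  rot[3] = xyxx$yyx
  rot[4] = yxx$yyxx
  rot[5] = xx$yyxxy
  rot[6] = x$yyxxyx
  rot[7] = $yyxxyxx
Sorted (with $ < everything):
  sorted[0] = $yyxxyxx  (last char: 'x')
  sorted[1] = x$yyxxyx  (last char: 'x')
  sorted[2] = xx$yyxxy  (last char: 'y')
  sorted[3] = xxyxx$yy  (last char: 'y')
  sorted[4] = xyxx$yyx  (last char: 'x')
  sorted[5] = yxx$yyxx  (last char: 'x')
  sorted[6] = yxxyxx$y  (last char: 'y')
  sorted[7] = yyxxyxx$  (last char: '$')
Last column: xxyyxxy$
Original string S is at sorted index 7

Answer: xxyyxxy$
7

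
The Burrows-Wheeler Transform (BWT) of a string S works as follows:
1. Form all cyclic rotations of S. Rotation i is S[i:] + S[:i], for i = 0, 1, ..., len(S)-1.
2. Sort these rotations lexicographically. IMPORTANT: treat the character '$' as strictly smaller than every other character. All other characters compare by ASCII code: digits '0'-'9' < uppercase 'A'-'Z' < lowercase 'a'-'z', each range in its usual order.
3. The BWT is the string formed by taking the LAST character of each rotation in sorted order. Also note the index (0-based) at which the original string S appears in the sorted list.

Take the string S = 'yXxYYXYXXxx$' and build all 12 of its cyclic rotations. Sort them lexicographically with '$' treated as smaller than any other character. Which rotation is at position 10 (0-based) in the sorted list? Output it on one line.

All 12 rotations (rotation i = S[i:]+S[:i]):
  rot[0] = yXxYYXYXXxx$
  rot[1] = XxYYXYXXxx$y
  rot[2] = xYYXYXXxx$yX
  rot[3] = YYXYXXxx$yXx
  rot[4] = YXYXXxx$yXxY
  rot[5] = XYXXxx$yXxYY
  rot[6] = YXXxx$yXxYYX
  rot[7] = XXxx$yXxYYXY
  rot[8] = Xxx$yXxYYXYX
  rot[9] = xx$yXxYYXYXX
  rot[10] = x$yXxYYXYXXx
  rot[11] = $yXxYYXYXXxx
Sorted (with $ < everything):
  sorted[0] = $yXxYYXYXXxx
  sorted[1] = XXxx$yXxYYXY
  sorted[2] = XYXXxx$yXxYY
  sorted[3] = XxYYXYXXxx$y
  sorted[4] = Xxx$yXxYYXYX
  sorted[5] = YXXxx$yXxYYX
  sorted[6] = YXYXXxx$yXxY
  sorted[7] = YYXYXXxx$yXx
  sorted[8] = x$yXxYYXYXXx
  sorted[9] = xYYXYXXxx$yX
  sorted[10] = xx$yXxYYXYXX
  sorted[11] = yXxYYXYXXxx$
sorted[10] = xx$yXxYYXYXX

Answer: xx$yXxYYXYXX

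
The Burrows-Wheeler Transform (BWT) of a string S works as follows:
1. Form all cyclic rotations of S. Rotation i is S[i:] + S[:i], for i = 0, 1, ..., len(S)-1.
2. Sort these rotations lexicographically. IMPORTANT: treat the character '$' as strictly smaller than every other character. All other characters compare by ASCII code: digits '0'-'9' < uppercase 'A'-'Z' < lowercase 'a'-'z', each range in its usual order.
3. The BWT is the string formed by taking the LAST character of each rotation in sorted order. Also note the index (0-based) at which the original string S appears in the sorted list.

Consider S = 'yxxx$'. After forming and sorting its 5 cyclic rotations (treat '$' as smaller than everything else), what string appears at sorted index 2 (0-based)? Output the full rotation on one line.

All 5 rotations (rotation i = S[i:]+S[:i]):
  rot[0] = yxxx$
  rot[1] = xxx$y
  rot[2] = xx$yx
  rot[3] = x$yxx
  rot[4] = $yxxx
Sorted (with $ < everything):
  sorted[0] = $yxxx
  sorted[1] = x$yxx
  sorted[2] = xx$yx
  sorted[3] = xxx$y
  sorted[4] = yxxx$
sorted[2] = xx$yx

Answer: xx$yx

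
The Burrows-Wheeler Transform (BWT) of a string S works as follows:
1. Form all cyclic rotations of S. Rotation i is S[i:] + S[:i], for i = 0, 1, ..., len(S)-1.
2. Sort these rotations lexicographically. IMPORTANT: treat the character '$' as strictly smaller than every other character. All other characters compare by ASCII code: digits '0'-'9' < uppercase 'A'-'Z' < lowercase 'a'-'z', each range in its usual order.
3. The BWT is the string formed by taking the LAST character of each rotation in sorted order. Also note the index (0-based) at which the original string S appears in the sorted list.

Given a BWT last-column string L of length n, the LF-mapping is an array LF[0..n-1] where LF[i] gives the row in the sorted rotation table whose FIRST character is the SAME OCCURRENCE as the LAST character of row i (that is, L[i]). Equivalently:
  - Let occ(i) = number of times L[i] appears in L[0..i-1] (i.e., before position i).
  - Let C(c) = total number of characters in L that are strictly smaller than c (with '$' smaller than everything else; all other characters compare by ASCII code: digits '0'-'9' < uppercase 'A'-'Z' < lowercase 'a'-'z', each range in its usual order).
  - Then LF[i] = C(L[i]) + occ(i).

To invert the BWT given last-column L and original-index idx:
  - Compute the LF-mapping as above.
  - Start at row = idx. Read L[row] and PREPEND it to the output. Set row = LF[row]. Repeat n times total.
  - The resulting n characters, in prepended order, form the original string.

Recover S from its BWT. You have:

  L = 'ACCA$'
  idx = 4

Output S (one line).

Answer: CACA$

Derivation:
LF mapping: 1 3 4 2 0
Walk LF starting at row 4, prepending L[row]:
  step 1: row=4, L[4]='$', prepend. Next row=LF[4]=0
  step 2: row=0, L[0]='A', prepend. Next row=LF[0]=1
  step 3: row=1, L[1]='C', prepend. Next row=LF[1]=3
  step 4: row=3, L[3]='A', prepend. Next row=LF[3]=2
  step 5: row=2, L[2]='C', prepend. Next row=LF[2]=4
Reversed output: CACA$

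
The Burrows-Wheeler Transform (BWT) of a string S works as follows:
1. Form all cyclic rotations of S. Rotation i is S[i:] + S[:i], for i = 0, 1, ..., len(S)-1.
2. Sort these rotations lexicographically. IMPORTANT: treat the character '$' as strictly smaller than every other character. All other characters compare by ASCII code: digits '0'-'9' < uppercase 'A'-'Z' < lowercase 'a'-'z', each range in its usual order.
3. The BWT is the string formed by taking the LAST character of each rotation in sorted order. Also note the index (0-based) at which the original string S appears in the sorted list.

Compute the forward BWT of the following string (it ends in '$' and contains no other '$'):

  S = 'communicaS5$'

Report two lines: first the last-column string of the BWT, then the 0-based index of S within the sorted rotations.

Answer: 5Saci$nomucm
5

Derivation:
All 12 rotations (rotation i = S[i:]+S[:i]):
  rot[0] = communicaS5$
  rot[1] = ommunicaS5$c
  rot[2] = mmunicaS5$co
  rot[3] = municaS5$com
  rot[4] = unicaS5$comm
  rot[5] = nicaS5$commu
  rot[6] = icaS5$commun
  rot[7] = caS5$communi
  rot[8] = aS5$communic
  rot[9] = S5$communica
  rot[10] = 5$communicaS
  rot[11] = $communicaS5
Sorted (with $ < everything):
  sorted[0] = $communicaS5  (last char: '5')
  sorted[1] = 5$communicaS  (last char: 'S')
  sorted[2] = S5$communica  (last char: 'a')
  sorted[3] = aS5$communic  (last char: 'c')
  sorted[4] = caS5$communi  (last char: 'i')
  sorted[5] = communicaS5$  (last char: '$')
  sorted[6] = icaS5$commun  (last char: 'n')
  sorted[7] = mmunicaS5$co  (last char: 'o')
  sorted[8] = municaS5$com  (last char: 'm')
  sorted[9] = nicaS5$commu  (last char: 'u')
  sorted[10] = ommunicaS5$c  (last char: 'c')
  sorted[11] = unicaS5$comm  (last char: 'm')
Last column: 5Saci$nomucm
Original string S is at sorted index 5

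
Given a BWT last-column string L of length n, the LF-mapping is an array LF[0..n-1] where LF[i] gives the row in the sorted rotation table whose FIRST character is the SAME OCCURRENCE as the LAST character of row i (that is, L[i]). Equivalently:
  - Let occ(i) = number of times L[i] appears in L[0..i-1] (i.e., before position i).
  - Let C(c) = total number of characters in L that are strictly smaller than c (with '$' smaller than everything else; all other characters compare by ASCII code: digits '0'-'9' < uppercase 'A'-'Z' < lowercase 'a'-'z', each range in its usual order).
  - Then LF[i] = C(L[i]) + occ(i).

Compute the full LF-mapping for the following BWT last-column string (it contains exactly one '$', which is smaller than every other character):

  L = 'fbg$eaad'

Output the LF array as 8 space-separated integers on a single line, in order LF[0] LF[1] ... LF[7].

Char counts: '$':1, 'a':2, 'b':1, 'd':1, 'e':1, 'f':1, 'g':1
C (first-col start): C('$')=0, C('a')=1, C('b')=3, C('d')=4, C('e')=5, C('f')=6, C('g')=7
L[0]='f': occ=0, LF[0]=C('f')+0=6+0=6
L[1]='b': occ=0, LF[1]=C('b')+0=3+0=3
L[2]='g': occ=0, LF[2]=C('g')+0=7+0=7
L[3]='$': occ=0, LF[3]=C('$')+0=0+0=0
L[4]='e': occ=0, LF[4]=C('e')+0=5+0=5
L[5]='a': occ=0, LF[5]=C('a')+0=1+0=1
L[6]='a': occ=1, LF[6]=C('a')+1=1+1=2
L[7]='d': occ=0, LF[7]=C('d')+0=4+0=4

Answer: 6 3 7 0 5 1 2 4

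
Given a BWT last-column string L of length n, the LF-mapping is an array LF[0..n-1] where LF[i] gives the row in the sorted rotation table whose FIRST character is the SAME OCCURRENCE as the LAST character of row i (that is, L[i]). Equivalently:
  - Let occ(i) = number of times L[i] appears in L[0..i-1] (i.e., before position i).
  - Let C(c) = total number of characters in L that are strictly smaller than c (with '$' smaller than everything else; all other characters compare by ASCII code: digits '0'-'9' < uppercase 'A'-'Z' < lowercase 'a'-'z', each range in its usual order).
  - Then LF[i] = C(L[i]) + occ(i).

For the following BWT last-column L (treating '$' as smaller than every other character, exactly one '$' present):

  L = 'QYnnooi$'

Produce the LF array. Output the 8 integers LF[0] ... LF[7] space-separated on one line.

Answer: 1 2 4 5 6 7 3 0

Derivation:
Char counts: '$':1, 'Q':1, 'Y':1, 'i':1, 'n':2, 'o':2
C (first-col start): C('$')=0, C('Q')=1, C('Y')=2, C('i')=3, C('n')=4, C('o')=6
L[0]='Q': occ=0, LF[0]=C('Q')+0=1+0=1
L[1]='Y': occ=0, LF[1]=C('Y')+0=2+0=2
L[2]='n': occ=0, LF[2]=C('n')+0=4+0=4
L[3]='n': occ=1, LF[3]=C('n')+1=4+1=5
L[4]='o': occ=0, LF[4]=C('o')+0=6+0=6
L[5]='o': occ=1, LF[5]=C('o')+1=6+1=7
L[6]='i': occ=0, LF[6]=C('i')+0=3+0=3
L[7]='$': occ=0, LF[7]=C('$')+0=0+0=0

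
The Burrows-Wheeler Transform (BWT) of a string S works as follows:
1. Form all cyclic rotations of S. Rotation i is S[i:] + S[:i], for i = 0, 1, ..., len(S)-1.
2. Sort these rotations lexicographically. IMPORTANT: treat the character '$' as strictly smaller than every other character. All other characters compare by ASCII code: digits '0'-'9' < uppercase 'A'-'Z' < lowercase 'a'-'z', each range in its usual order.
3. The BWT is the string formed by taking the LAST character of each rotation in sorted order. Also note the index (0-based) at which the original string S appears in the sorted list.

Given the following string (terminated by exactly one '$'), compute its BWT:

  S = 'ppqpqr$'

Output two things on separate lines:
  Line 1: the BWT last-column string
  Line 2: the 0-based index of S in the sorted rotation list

Answer: r$pqppq
1

Derivation:
All 7 rotations (rotation i = S[i:]+S[:i]):
  rot[0] = ppqpqr$
  rot[1] = pqpqr$p
  rot[2] = qpqr$pp
  rot[3] = pqr$ppq
  rot[4] = qr$ppqp
  rot[5] = r$ppqpq
  rot[6] = $ppqpqr
Sorted (with $ < everything):
  sorted[0] = $ppqpqr  (last char: 'r')
  sorted[1] = ppqpqr$  (last char: '$')
  sorted[2] = pqpqr$p  (last char: 'p')
  sorted[3] = pqr$ppq  (last char: 'q')
  sorted[4] = qpqr$pp  (last char: 'p')
  sorted[5] = qr$ppqp  (last char: 'p')
  sorted[6] = r$ppqpq  (last char: 'q')
Last column: r$pqppq
Original string S is at sorted index 1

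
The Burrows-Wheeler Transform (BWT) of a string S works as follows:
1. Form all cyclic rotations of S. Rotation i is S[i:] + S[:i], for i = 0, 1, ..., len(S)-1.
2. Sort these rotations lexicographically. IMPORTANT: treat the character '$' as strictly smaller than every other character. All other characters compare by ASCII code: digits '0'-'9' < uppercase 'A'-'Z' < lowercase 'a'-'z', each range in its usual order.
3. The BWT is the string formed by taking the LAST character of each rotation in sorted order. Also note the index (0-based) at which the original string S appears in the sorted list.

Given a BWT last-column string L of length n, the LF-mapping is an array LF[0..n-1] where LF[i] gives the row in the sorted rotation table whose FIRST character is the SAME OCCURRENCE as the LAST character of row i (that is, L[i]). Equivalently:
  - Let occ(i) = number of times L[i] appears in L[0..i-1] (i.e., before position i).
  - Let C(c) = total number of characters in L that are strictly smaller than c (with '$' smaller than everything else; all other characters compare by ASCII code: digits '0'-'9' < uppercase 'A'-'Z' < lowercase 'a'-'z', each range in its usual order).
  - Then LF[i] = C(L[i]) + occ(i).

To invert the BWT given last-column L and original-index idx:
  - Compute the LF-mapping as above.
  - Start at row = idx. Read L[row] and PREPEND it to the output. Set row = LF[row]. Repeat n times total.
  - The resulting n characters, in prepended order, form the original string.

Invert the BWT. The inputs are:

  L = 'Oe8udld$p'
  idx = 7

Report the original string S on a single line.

LF mapping: 2 5 1 8 3 6 4 0 7
Walk LF starting at row 7, prepending L[row]:
  step 1: row=7, L[7]='$', prepend. Next row=LF[7]=0
  step 2: row=0, L[0]='O', prepend. Next row=LF[0]=2
  step 3: row=2, L[2]='8', prepend. Next row=LF[2]=1
  step 4: row=1, L[1]='e', prepend. Next row=LF[1]=5
  step 5: row=5, L[5]='l', prepend. Next row=LF[5]=6
  step 6: row=6, L[6]='d', prepend. Next row=LF[6]=4
  step 7: row=4, L[4]='d', prepend. Next row=LF[4]=3
  step 8: row=3, L[3]='u', prepend. Next row=LF[3]=8
  step 9: row=8, L[8]='p', prepend. Next row=LF[8]=7
Reversed output: puddle8O$

Answer: puddle8O$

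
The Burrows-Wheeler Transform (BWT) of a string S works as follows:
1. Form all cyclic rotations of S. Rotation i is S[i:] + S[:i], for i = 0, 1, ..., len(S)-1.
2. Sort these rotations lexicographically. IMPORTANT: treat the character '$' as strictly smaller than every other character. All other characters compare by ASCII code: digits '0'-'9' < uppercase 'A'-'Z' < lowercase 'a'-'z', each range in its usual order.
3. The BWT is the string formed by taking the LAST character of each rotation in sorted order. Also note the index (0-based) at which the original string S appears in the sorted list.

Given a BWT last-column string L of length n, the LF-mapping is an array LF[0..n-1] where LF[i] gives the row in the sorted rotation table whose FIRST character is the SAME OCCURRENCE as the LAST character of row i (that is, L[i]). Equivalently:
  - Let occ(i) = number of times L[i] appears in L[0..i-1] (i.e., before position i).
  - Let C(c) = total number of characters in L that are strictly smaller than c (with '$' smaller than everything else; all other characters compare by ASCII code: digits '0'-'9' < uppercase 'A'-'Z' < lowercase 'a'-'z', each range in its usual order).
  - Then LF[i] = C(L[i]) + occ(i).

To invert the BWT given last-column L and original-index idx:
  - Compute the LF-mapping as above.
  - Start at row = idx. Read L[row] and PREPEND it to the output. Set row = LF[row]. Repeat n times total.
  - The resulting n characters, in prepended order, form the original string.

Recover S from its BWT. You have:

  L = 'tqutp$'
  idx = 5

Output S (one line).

Answer: uqptt$

Derivation:
LF mapping: 3 2 5 4 1 0
Walk LF starting at row 5, prepending L[row]:
  step 1: row=5, L[5]='$', prepend. Next row=LF[5]=0
  step 2: row=0, L[0]='t', prepend. Next row=LF[0]=3
  step 3: row=3, L[3]='t', prepend. Next row=LF[3]=4
  step 4: row=4, L[4]='p', prepend. Next row=LF[4]=1
  step 5: row=1, L[1]='q', prepend. Next row=LF[1]=2
  step 6: row=2, L[2]='u', prepend. Next row=LF[2]=5
Reversed output: uqptt$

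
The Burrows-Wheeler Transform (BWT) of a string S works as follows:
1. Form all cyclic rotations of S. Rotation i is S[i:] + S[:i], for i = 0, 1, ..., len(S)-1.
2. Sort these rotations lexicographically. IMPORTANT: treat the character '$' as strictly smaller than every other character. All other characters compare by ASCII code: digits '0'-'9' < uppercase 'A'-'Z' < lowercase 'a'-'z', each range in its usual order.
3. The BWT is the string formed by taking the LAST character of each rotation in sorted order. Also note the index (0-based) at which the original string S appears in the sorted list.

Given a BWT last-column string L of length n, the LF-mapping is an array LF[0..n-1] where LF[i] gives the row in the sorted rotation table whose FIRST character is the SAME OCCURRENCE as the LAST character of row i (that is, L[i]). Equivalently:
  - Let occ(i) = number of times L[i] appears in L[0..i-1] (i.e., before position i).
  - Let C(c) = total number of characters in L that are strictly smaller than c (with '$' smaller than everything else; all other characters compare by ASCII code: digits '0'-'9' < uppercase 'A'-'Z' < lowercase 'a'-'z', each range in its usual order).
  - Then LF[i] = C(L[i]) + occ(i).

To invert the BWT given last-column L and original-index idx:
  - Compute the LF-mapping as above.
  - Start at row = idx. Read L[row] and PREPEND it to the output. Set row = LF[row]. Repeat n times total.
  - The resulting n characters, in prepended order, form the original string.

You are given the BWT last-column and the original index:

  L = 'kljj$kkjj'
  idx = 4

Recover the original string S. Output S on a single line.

LF mapping: 5 8 1 2 0 6 7 3 4
Walk LF starting at row 4, prepending L[row]:
  step 1: row=4, L[4]='$', prepend. Next row=LF[4]=0
  step 2: row=0, L[0]='k', prepend. Next row=LF[0]=5
  step 3: row=5, L[5]='k', prepend. Next row=LF[5]=6
  step 4: row=6, L[6]='k', prepend. Next row=LF[6]=7
  step 5: row=7, L[7]='j', prepend. Next row=LF[7]=3
  step 6: row=3, L[3]='j', prepend. Next row=LF[3]=2
  step 7: row=2, L[2]='j', prepend. Next row=LF[2]=1
  step 8: row=1, L[1]='l', prepend. Next row=LF[1]=8
  step 9: row=8, L[8]='j', prepend. Next row=LF[8]=4
Reversed output: jljjjkkk$

Answer: jljjjkkk$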